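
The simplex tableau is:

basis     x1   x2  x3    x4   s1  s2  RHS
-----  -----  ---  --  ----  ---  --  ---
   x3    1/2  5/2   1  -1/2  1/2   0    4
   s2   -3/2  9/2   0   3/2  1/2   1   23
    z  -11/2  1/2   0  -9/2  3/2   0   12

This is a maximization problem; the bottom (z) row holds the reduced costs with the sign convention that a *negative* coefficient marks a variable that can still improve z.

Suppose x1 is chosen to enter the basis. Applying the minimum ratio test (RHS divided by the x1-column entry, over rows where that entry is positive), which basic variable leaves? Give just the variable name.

Ratios: row 1 (x3): 4/(1/2) = 8; row 2 (s2): entry -3/2 ≤ 0, skip.
Minimum ratio 8 is in the x3 row, so x3 leaves.

x3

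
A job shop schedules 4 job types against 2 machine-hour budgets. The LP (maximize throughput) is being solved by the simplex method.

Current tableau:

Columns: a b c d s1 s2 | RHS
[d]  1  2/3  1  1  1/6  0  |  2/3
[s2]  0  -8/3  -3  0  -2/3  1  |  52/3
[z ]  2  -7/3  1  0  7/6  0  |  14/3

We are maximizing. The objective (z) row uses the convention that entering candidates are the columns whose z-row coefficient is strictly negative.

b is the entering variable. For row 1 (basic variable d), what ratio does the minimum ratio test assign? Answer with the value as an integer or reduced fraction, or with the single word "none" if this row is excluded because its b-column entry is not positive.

Ratio = RHS / (b entry) = (2/3) / (2/3) = 1.

1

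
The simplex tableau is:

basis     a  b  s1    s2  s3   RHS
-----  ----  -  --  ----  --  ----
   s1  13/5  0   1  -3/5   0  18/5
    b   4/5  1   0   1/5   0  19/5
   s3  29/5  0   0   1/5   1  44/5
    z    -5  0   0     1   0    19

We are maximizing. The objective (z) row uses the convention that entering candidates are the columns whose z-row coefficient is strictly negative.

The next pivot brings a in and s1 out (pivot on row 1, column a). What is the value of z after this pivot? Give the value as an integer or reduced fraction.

Minimum ratio for a: (18/5)/(13/5) = 18/13.
z changes by −(z-row coeff of a)·ratio = −(-5)·(18/13) = 90/13.
New z = 19 + (90/13) = 337/13.

337/13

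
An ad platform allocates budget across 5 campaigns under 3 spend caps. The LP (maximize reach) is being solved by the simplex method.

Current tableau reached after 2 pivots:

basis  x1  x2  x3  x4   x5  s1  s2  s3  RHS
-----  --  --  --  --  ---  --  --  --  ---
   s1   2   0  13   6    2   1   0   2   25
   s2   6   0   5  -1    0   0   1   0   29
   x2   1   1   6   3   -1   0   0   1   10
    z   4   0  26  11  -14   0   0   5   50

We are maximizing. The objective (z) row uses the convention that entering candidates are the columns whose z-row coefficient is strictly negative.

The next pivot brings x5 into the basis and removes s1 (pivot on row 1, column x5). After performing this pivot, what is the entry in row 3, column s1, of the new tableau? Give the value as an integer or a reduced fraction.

Pivot element is row 1, column x5: 2.
Normalize row 1: new (row 1, s1) = 1/2 = 1/2.
row 3 ← row 3 − (-1)·(new row 1): 0 − (-1)·(1/2) = 1/2.

1/2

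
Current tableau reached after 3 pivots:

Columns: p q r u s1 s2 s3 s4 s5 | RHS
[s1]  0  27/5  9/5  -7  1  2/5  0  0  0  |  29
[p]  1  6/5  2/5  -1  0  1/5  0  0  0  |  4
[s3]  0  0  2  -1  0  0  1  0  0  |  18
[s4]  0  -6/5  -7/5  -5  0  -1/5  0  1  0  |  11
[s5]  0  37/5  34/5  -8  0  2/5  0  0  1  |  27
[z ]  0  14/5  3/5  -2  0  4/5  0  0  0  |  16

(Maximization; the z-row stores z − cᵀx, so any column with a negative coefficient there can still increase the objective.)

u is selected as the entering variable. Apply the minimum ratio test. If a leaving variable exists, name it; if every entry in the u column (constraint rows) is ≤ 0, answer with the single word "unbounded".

u-column entries: row 1: -7, row 2: -1, row 3: -1, row 4: -5, row 5: -8. All ≤ 0, so u can increase without bound; the LP is unbounded in this direction.

unbounded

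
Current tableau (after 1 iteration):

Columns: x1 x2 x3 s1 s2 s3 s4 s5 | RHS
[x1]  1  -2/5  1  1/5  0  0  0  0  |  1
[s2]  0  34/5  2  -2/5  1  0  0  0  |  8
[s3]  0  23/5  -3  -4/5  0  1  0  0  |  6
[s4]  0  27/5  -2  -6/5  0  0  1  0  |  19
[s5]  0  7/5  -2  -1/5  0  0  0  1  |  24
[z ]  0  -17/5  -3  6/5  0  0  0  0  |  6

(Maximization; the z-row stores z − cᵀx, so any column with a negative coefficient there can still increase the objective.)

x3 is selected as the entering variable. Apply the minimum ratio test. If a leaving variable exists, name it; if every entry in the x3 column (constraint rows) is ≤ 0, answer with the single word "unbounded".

Ratios: row 1 (x1): 1/1 = 1; row 2 (s2): 8/2 = 4; row 3 (s3): entry -3 ≤ 0, skip; row 4 (s4): entry -2 ≤ 0, skip; row 5 (s5): entry -2 ≤ 0, skip.
Minimum ratio is in the x1 row, so x1 leaves.

x1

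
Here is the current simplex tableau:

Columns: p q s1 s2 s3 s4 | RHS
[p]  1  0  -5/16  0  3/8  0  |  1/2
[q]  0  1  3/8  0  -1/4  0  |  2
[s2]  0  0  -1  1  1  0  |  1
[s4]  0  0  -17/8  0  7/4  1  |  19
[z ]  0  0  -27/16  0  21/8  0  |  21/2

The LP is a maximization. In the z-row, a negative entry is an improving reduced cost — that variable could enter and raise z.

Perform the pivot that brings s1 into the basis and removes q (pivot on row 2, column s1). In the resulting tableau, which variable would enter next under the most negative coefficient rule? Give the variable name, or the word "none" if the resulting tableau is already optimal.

none

Pivot element 3/8. New z-row = old z-row − (-27/16)·(row 2/(3/8)).
Updated z-row coefficients: p: 0, q: 9/2, s1: 0, s2: 0, s3: 3/2, s4: 0.
No coefficient is strictly negative; the tableau after this pivot is optimal.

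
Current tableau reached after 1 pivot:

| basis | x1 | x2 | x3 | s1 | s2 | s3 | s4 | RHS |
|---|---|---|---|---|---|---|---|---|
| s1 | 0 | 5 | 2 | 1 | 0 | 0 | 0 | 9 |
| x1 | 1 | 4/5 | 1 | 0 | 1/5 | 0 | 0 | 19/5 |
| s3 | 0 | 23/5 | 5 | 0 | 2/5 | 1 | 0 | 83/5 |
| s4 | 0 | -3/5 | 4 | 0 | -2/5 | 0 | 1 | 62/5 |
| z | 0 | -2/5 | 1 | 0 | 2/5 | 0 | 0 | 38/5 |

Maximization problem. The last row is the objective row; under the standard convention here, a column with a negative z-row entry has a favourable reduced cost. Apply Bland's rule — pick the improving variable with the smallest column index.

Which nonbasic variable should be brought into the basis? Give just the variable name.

x2

Objective-row coefficients: x1: 0, x2: -2/5, x3: 1, s1: 0, s2: 2/5, s3: 0, s4: 0.
Improving columns: x2. Bland's rule picks the smallest column index → x2.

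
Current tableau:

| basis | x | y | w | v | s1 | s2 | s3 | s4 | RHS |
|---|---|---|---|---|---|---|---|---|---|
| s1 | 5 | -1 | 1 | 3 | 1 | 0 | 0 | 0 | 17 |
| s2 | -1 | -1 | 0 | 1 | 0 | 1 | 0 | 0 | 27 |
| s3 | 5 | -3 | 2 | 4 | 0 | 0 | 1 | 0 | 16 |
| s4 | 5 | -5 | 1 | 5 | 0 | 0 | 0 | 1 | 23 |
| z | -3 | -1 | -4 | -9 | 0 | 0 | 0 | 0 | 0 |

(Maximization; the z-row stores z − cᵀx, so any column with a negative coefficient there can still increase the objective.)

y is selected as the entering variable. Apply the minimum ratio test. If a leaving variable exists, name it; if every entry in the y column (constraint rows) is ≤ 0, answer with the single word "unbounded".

y-column entries: row 1: -1, row 2: -1, row 3: -3, row 4: -5. All ≤ 0, so y can increase without bound; the LP is unbounded in this direction.

unbounded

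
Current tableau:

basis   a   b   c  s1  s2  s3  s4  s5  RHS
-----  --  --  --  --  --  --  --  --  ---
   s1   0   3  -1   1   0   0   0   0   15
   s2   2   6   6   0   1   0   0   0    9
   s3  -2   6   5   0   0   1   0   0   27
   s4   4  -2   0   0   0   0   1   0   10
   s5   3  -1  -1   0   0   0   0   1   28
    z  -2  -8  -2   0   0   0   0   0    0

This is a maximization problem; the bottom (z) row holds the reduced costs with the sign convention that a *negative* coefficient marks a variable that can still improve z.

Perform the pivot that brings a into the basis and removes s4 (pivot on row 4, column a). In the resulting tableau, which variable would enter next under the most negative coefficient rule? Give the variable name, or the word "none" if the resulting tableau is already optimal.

Pivot element 4. New z-row = old z-row − (-2)·(row 4/4).
Updated z-row coefficients: a: 0, b: -9, c: -2, s1: 0, s2: 0, s3: 0, s4: 1/2, s5: 0.
The most negative is -9 in column b, so b would enter next.

b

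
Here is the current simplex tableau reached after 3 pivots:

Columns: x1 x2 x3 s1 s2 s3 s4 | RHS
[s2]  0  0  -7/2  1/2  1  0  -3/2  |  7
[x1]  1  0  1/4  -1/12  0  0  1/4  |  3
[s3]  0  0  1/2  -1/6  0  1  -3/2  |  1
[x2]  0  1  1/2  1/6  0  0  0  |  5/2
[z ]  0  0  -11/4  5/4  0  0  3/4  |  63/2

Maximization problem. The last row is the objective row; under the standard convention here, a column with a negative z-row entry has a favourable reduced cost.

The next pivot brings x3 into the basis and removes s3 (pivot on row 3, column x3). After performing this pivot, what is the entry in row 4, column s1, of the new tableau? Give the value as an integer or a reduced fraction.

Pivot element is row 3, column x3: 1/2.
Normalize row 3: new (row 3, s1) = (-1/6)/(1/2) = -1/3.
row 4 ← row 4 − (1/2)·(new row 3): 1/6 − (1/2)·(-1/3) = 1/3.

1/3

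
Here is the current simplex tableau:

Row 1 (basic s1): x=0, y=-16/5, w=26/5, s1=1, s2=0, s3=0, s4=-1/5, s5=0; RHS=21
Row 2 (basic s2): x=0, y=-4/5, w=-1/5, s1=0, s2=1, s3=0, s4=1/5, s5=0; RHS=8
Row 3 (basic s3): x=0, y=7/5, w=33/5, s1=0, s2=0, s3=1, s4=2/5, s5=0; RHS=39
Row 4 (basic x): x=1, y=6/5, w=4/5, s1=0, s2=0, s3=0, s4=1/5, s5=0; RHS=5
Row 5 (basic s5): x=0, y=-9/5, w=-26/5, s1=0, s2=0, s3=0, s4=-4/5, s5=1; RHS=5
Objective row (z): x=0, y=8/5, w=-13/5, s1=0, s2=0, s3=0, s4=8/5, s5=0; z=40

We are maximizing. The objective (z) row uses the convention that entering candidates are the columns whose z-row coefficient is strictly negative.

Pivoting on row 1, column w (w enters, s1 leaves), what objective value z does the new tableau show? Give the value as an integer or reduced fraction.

Minimum ratio for w: 21/(26/5) = 105/26.
z changes by −(z-row coeff of w)·ratio = −(-13/5)·(105/26) = 21/2.
New z = 40 + (21/2) = 101/2.

101/2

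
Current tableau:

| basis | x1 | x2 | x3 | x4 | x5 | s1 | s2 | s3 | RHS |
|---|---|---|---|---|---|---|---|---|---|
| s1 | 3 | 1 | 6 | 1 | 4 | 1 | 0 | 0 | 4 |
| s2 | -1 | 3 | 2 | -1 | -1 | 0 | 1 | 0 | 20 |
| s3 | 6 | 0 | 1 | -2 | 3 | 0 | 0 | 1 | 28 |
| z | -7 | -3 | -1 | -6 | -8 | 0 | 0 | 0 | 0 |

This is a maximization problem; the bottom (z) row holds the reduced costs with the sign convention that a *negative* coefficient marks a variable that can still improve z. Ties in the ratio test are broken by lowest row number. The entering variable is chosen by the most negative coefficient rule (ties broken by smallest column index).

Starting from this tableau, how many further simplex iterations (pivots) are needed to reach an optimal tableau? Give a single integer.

pivot: x5 in, s1 out → z = 8
pivot: x4 in, x5 out → z = 24
No improving column remains; optimal.

2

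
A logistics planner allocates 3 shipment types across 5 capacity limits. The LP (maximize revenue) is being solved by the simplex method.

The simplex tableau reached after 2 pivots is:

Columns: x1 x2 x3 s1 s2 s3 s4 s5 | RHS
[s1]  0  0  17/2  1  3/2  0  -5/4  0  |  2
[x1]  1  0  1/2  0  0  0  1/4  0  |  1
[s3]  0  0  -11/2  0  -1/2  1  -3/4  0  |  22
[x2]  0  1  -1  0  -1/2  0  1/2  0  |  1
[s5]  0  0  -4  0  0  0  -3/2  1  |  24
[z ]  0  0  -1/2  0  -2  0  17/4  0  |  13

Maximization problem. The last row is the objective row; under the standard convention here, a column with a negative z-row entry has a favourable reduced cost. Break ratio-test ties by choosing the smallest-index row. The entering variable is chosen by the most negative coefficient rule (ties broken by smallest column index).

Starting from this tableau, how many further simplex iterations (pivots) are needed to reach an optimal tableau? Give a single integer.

1

pivot: s2 in, s1 out → z = 47/3
No improving column remains; optimal.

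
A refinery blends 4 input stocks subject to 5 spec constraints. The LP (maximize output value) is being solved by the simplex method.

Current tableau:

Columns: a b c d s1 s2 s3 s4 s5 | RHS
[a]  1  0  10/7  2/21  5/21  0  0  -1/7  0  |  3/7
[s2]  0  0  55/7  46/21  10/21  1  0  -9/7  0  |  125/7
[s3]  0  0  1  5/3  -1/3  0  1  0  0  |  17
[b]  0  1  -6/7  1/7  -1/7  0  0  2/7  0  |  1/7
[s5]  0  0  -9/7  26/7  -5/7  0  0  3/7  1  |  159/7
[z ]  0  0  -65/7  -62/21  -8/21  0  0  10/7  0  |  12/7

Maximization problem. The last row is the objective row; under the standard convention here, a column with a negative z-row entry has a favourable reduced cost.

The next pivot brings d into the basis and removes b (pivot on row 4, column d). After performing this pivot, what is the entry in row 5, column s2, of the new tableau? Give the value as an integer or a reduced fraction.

Pivot element is row 4, column d: 1/7.
Normalize row 4: new (row 4, s2) = 0/(1/7) = 0.
row 5 ← row 5 − (26/7)·(new row 4): 0 − (26/7)·0 = 0.

0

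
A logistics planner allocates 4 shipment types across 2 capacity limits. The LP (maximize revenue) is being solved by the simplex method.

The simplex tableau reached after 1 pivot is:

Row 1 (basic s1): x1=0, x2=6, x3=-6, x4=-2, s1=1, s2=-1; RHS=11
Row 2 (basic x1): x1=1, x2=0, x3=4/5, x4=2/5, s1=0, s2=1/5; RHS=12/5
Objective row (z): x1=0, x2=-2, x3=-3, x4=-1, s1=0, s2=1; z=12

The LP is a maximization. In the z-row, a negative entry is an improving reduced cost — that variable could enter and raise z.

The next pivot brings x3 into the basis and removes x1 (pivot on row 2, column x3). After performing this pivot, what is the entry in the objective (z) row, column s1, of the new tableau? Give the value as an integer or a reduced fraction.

Pivot element is row 2, column x3: 4/5.
Normalize row 2: new (row 2, s1) = 0/(4/5) = 0.
z-row ← z-row − (-3)·(new row 2): 0 − (-3)·0 = 0.

0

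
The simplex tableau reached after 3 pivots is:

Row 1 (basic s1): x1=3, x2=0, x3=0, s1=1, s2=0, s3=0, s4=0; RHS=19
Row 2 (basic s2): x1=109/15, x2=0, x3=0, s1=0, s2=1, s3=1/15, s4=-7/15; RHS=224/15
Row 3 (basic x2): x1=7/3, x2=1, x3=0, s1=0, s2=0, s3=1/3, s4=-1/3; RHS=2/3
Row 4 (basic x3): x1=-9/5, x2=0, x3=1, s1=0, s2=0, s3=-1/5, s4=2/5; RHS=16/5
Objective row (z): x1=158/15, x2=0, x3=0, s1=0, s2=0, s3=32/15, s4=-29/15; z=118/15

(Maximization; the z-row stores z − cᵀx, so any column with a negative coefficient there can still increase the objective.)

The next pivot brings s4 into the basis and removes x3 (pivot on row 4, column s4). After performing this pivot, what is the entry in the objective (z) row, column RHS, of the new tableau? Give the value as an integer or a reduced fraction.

Pivot element is row 4, column s4: 2/5.
Normalize row 4: new (row 4, RHS) = (16/5)/(2/5) = 8.
z-row ← z-row − (-29/15)·(new row 4): 118/15 − (-29/15)·8 = 70/3.

70/3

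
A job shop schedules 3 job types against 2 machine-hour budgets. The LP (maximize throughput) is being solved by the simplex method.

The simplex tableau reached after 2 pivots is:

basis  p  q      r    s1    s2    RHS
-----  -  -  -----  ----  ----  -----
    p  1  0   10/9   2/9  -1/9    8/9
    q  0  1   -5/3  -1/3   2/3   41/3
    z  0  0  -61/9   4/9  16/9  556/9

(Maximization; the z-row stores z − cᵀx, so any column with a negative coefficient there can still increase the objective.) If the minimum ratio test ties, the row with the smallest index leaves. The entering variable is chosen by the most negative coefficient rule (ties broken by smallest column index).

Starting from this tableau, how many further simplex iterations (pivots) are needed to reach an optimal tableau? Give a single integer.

1

pivot: r in, p out → z = 336/5
No improving column remains; optimal.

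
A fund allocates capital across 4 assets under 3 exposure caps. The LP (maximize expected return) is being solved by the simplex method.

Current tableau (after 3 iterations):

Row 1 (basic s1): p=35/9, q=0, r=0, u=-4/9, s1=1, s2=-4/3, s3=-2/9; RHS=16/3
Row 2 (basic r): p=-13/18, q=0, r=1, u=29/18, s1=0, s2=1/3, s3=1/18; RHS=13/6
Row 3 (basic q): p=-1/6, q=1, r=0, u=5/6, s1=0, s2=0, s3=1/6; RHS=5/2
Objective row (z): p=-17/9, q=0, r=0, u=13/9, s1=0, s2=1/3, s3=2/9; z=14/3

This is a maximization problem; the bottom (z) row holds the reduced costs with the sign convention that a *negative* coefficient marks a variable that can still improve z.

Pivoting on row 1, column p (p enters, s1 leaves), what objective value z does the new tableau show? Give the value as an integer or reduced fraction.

254/35

Minimum ratio for p: (16/3)/(35/9) = 48/35.
z changes by −(z-row coeff of p)·ratio = −(-17/9)·(48/35) = 272/105.
New z = 14/3 + (272/105) = 254/35.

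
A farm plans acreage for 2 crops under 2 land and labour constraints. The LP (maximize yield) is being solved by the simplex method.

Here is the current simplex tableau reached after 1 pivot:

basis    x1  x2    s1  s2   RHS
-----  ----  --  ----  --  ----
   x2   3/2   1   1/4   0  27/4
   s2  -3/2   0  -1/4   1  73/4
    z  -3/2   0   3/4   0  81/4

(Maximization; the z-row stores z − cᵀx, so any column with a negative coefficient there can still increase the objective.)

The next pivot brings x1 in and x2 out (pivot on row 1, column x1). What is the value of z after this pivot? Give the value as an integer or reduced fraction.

Minimum ratio for x1: (27/4)/(3/2) = 9/2.
z changes by −(z-row coeff of x1)·ratio = −(-3/2)·(9/2) = 27/4.
New z = 81/4 + (27/4) = 27.

27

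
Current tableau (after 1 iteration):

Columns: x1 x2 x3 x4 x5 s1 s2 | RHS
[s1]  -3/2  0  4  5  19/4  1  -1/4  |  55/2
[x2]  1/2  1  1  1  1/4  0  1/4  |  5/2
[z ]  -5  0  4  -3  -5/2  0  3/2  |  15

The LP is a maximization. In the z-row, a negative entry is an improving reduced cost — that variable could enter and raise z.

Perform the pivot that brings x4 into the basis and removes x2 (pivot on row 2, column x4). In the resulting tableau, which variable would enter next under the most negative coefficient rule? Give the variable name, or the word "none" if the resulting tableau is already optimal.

x1

Pivot element 1. New z-row = old z-row − (-3)·(row 2/1).
Updated z-row coefficients: x1: -7/2, x2: 3, x3: 7, x4: 0, x5: -7/4, s1: 0, s2: 9/4.
The most negative is -7/2 in column x1, so x1 would enter next.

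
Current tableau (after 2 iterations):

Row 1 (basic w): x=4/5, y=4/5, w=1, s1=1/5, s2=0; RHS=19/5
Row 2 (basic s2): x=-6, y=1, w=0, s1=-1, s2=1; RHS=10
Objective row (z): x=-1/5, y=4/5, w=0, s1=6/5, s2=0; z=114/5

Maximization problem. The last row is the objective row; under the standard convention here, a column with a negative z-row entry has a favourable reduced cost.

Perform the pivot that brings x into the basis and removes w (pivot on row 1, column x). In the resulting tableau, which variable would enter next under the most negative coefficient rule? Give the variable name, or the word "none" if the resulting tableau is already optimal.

Pivot element 4/5. New z-row = old z-row − (-1/5)·(row 1/(4/5)).
Updated z-row coefficients: x: 0, y: 1, w: 1/4, s1: 5/4, s2: 0.
No coefficient is strictly negative; the tableau after this pivot is optimal.

none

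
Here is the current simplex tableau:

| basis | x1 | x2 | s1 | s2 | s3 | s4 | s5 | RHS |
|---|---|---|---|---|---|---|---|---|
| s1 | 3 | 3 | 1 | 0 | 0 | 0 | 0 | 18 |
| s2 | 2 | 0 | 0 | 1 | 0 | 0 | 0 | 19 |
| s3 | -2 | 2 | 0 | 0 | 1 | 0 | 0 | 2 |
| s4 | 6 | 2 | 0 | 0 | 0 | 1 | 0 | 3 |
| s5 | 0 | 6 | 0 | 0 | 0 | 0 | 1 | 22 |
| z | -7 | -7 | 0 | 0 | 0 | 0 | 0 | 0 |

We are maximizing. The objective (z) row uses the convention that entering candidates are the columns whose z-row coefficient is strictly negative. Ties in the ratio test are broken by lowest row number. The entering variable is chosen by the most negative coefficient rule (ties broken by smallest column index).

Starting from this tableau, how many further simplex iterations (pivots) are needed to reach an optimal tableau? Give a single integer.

pivot: x1 in, s4 out → z = 7/2
pivot: x2 in, s3 out → z = 35/4
No improving column remains; optimal.

2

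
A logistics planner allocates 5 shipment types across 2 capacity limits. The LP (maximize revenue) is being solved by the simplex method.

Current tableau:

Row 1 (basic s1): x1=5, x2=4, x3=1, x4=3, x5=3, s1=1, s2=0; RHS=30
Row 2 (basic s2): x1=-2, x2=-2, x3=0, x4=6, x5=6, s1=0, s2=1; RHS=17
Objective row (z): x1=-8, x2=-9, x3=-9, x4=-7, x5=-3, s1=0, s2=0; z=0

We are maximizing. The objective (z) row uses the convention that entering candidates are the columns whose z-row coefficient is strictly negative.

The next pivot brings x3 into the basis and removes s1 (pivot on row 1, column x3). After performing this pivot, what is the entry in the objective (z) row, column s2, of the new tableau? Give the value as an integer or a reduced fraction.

Pivot element is row 1, column x3: 1.
Normalize row 1: new (row 1, s2) = 0/1 = 0.
z-row ← z-row − (-9)·(new row 1): 0 − (-9)·0 = 0.

0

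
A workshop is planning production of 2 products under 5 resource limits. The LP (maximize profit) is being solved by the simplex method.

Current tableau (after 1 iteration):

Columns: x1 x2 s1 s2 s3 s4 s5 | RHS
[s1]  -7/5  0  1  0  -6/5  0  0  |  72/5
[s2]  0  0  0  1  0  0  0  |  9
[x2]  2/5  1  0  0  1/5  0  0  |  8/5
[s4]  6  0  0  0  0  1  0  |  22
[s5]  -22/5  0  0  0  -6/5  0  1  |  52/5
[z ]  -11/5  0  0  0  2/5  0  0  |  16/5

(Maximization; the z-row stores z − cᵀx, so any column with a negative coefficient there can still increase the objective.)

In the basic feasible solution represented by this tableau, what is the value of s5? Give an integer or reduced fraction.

52/5

s5 is basic (row 5); its value is the RHS of that row: 52/5.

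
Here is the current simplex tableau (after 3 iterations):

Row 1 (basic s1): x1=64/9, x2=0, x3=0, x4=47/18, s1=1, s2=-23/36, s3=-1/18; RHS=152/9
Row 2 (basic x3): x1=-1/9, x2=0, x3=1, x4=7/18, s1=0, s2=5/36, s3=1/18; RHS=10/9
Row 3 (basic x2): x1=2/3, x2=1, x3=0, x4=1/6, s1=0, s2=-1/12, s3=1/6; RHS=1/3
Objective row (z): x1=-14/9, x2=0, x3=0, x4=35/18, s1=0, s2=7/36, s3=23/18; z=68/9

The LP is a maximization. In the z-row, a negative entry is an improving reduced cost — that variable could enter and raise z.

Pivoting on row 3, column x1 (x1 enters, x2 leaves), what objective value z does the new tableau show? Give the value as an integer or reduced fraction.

Minimum ratio for x1: (1/3)/(2/3) = 1/2.
z changes by −(z-row coeff of x1)·ratio = −(-14/9)·(1/2) = 7/9.
New z = 68/9 + (7/9) = 25/3.

25/3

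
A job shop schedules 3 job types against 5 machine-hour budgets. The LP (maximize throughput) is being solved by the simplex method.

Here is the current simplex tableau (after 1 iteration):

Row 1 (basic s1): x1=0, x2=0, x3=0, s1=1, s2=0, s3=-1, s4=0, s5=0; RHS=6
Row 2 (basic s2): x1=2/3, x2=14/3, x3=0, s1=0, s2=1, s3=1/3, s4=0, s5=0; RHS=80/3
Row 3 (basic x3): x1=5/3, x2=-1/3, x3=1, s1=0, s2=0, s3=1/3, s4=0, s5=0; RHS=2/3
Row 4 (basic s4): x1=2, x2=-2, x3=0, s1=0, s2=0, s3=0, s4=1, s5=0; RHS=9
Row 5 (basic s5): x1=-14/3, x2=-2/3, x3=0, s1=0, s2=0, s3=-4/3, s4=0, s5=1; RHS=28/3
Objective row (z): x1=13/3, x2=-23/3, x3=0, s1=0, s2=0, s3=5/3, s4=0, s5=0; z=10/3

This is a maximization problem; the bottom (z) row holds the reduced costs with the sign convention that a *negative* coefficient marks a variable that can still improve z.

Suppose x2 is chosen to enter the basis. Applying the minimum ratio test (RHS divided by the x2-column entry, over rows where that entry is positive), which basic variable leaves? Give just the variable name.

Ratios: row 1 (s1): entry 0 ≤ 0, skip; row 2 (s2): (80/3)/(14/3) = 40/7; row 3 (x3): entry -1/3 ≤ 0, skip; row 4 (s4): entry -2 ≤ 0, skip; row 5 (s5): entry -2/3 ≤ 0, skip.
Minimum ratio 40/7 is in the s2 row, so s2 leaves.

s2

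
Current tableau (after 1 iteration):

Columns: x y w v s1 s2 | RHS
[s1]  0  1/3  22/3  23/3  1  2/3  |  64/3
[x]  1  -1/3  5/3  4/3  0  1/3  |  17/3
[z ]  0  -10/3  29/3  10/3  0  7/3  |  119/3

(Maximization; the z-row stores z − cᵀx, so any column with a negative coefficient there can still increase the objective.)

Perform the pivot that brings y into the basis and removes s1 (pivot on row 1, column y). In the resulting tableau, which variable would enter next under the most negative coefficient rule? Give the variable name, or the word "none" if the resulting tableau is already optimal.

none

Pivot element 1/3. New z-row = old z-row − (-10/3)·(row 1/(1/3)).
Updated z-row coefficients: x: 0, y: 0, w: 83, v: 80, s1: 10, s2: 9.
No coefficient is strictly negative; the tableau after this pivot is optimal.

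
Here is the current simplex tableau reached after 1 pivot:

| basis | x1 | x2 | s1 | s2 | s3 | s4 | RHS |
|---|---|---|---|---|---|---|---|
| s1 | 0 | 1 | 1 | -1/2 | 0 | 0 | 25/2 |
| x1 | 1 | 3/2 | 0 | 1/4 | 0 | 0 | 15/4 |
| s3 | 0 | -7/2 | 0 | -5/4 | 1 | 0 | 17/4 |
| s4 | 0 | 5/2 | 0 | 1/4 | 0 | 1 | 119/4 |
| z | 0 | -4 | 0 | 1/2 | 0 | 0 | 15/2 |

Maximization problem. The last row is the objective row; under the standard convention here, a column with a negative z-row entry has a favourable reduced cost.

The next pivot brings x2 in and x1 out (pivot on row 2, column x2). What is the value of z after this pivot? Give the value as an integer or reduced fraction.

Minimum ratio for x2: (15/4)/(3/2) = 5/2.
z changes by −(z-row coeff of x2)·ratio = −(-4)·(5/2) = 10.
New z = 15/2 + 10 = 35/2.

35/2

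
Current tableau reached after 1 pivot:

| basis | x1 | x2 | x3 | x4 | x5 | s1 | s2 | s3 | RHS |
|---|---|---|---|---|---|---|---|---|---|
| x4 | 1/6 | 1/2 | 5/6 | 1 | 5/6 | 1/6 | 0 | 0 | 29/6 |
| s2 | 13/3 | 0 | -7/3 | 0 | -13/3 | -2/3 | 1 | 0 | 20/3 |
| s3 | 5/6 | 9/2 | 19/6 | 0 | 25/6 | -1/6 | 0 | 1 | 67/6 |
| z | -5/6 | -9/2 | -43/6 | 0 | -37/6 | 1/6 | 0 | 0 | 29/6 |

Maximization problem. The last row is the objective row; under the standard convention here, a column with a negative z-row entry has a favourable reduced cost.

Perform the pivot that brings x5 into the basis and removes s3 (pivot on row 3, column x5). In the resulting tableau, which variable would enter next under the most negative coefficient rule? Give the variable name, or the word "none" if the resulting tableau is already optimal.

x3

Pivot element 25/6. New z-row = old z-row − (-37/6)·(row 3/(25/6)).
Updated z-row coefficients: x1: 2/5, x2: 54/25, x3: -62/25, x4: 0, x5: 0, s1: -2/25, s2: 0, s3: 37/25.
The most negative is -62/25 in column x3, so x3 would enter next.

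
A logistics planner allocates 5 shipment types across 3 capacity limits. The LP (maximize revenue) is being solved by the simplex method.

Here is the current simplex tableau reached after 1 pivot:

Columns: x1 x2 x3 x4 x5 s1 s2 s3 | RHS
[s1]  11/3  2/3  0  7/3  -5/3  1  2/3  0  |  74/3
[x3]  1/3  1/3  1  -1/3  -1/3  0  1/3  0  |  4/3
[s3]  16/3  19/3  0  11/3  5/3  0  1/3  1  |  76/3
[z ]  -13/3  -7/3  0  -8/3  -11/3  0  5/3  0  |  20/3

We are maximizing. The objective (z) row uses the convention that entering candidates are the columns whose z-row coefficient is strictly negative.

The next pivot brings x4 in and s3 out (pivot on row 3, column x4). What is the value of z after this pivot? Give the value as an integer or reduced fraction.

Minimum ratio for x4: (76/3)/(11/3) = 76/11.
z changes by −(z-row coeff of x4)·ratio = −(-8/3)·(76/11) = 608/33.
New z = 20/3 + (608/33) = 276/11.

276/11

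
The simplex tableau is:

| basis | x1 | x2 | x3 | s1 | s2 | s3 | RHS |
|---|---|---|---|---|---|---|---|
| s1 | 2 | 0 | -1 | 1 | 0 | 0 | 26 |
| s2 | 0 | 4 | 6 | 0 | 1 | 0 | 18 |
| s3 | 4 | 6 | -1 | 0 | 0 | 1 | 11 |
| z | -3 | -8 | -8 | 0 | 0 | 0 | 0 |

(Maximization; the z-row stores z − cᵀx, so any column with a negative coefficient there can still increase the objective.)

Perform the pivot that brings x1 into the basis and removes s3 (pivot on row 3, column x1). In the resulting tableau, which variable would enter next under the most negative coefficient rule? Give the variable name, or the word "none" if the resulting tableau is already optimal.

x3

Pivot element 4. New z-row = old z-row − (-3)·(row 3/4).
Updated z-row coefficients: x1: 0, x2: -7/2, x3: -35/4, s1: 0, s2: 0, s3: 3/4.
The most negative is -35/4 in column x3, so x3 would enter next.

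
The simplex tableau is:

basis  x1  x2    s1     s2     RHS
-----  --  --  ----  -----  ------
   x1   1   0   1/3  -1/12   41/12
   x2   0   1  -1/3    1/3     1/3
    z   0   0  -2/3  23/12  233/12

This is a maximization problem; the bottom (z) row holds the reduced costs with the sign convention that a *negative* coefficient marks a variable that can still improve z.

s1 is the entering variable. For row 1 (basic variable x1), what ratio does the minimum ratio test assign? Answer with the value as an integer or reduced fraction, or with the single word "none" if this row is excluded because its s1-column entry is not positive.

Ratio = RHS / (s1 entry) = (41/12) / (1/3) = 41/4.

41/4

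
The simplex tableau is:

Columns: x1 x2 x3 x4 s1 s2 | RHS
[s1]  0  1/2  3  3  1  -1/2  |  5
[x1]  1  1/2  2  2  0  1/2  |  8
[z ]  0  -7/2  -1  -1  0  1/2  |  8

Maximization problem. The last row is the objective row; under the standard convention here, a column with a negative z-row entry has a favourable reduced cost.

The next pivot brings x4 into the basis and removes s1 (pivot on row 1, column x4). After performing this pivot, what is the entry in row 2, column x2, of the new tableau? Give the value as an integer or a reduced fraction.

1/6

Pivot element is row 1, column x4: 3.
Normalize row 1: new (row 1, x2) = (1/2)/3 = 1/6.
row 2 ← row 2 − 2·(new row 1): 1/2 − 2·(1/6) = 1/6.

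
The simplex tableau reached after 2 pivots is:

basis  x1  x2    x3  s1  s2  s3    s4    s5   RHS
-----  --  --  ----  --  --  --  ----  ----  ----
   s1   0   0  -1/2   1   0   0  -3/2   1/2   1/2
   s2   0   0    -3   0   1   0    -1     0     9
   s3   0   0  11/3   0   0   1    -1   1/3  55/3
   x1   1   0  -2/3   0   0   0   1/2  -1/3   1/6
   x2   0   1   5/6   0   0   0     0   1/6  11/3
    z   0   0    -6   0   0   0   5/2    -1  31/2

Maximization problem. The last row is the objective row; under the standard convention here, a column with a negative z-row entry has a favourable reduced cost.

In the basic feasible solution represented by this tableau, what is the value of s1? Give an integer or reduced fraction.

1/2

s1 is basic (row 1); its value is the RHS of that row: 1/2.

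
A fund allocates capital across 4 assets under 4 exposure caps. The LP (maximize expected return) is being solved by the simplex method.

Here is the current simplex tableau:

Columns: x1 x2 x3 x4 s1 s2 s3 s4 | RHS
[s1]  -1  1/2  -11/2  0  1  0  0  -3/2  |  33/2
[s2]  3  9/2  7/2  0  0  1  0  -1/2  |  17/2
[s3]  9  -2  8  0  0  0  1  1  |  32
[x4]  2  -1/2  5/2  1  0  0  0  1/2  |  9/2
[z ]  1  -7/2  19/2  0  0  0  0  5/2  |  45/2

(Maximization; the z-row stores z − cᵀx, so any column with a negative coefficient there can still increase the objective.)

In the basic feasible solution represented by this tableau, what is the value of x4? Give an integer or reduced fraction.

9/2

x4 is basic (row 4); its value is the RHS of that row: 9/2.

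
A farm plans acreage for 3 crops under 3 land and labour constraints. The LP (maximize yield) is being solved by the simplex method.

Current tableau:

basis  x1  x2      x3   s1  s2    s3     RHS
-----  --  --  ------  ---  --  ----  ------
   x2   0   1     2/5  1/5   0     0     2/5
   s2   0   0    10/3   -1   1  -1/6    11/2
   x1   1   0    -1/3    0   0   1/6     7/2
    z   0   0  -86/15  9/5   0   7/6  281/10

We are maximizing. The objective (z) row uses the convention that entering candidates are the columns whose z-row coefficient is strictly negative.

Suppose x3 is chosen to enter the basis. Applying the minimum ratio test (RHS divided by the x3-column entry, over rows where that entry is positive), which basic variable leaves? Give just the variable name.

x2

Ratios: row 1 (x2): (2/5)/(2/5) = 1; row 2 (s2): (11/2)/(10/3) = 33/20; row 3 (x1): entry -1/3 ≤ 0, skip.
Minimum ratio 1 is in the x2 row, so x2 leaves.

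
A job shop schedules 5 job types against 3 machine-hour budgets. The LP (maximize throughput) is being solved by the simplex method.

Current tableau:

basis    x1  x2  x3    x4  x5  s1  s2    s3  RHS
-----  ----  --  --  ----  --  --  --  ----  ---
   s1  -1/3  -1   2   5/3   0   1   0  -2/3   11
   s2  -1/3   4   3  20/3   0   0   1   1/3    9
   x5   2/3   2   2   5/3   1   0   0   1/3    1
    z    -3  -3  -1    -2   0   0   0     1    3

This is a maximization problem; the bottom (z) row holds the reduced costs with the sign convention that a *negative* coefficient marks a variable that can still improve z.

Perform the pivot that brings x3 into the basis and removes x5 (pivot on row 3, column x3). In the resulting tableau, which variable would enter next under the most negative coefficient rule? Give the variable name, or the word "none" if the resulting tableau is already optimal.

Pivot element 2. New z-row = old z-row − (-1)·(row 3/2).
Updated z-row coefficients: x1: -8/3, x2: -2, x3: 0, x4: -7/6, x5: 1/2, s1: 0, s2: 0, s3: 7/6.
The most negative is -8/3 in column x1, so x1 would enter next.

x1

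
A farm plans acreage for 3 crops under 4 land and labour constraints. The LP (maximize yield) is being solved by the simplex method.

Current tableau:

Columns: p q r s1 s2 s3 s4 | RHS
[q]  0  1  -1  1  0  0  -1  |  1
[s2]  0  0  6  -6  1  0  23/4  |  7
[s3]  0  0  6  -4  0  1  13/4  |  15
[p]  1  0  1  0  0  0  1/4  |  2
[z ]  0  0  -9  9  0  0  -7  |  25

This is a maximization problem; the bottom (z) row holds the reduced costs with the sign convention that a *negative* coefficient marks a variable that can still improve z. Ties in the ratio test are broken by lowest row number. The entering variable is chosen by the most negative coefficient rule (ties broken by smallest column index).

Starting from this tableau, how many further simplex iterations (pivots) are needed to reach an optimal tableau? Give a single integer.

pivot: r in, s2 out → z = 71/2
No improving column remains; optimal.

1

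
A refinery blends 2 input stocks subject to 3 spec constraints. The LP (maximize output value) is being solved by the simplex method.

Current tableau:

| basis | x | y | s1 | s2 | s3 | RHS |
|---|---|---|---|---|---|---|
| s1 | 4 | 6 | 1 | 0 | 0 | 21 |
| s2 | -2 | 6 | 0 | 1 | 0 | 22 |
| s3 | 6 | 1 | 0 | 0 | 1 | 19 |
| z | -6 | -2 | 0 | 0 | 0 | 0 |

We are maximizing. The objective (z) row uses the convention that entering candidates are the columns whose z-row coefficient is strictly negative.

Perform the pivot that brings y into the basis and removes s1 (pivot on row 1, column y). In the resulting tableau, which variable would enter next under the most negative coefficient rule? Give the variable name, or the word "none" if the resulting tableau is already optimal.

x

Pivot element 6. New z-row = old z-row − (-2)·(row 1/6).
Updated z-row coefficients: x: -14/3, y: 0, s1: 1/3, s2: 0, s3: 0.
The most negative is -14/3 in column x, so x would enter next.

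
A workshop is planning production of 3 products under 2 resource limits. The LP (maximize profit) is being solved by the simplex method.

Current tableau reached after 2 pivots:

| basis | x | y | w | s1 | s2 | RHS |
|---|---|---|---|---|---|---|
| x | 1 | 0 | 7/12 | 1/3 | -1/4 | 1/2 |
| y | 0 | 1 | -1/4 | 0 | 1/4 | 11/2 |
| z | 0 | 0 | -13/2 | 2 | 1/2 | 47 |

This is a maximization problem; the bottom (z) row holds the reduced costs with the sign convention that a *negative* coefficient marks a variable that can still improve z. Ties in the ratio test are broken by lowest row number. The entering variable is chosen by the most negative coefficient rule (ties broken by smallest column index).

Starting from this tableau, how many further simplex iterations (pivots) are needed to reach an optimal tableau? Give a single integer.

pivot: w in, x out → z = 368/7
pivot: s2 in, y out → z = 144
No improving column remains; optimal.

2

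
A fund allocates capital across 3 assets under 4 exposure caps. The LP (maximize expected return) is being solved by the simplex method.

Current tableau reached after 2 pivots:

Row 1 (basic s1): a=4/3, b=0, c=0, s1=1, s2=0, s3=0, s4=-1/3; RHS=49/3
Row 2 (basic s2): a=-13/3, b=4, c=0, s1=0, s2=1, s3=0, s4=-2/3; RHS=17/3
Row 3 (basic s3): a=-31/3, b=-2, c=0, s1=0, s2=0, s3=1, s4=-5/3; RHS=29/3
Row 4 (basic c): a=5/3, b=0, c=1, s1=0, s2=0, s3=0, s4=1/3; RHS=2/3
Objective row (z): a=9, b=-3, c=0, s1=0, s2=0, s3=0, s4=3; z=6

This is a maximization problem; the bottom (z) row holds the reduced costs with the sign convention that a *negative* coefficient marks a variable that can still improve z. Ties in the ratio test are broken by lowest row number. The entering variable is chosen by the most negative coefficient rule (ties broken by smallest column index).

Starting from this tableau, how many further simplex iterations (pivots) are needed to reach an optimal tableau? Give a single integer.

1

pivot: b in, s2 out → z = 41/4
No improving column remains; optimal.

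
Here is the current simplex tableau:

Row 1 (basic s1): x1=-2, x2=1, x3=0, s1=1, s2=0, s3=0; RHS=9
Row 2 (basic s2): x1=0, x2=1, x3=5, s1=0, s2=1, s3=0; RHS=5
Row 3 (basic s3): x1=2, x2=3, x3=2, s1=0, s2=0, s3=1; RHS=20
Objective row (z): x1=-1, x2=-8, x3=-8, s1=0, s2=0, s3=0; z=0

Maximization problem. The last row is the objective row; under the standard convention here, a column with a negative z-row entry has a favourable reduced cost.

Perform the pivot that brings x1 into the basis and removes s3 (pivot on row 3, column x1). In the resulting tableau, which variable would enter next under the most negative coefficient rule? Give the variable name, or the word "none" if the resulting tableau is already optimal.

x3

Pivot element 2. New z-row = old z-row − (-1)·(row 3/2).
Updated z-row coefficients: x1: 0, x2: -13/2, x3: -7, s1: 0, s2: 0, s3: 1/2.
The most negative is -7 in column x3, so x3 would enter next.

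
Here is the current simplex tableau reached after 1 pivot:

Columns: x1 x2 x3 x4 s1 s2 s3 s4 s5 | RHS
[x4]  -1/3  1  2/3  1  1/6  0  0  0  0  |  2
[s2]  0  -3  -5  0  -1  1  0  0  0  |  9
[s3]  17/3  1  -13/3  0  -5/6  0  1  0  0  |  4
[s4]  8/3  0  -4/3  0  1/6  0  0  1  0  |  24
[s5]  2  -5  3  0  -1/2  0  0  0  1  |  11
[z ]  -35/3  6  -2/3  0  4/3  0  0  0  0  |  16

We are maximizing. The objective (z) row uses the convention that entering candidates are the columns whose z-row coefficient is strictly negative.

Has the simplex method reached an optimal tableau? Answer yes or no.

Column x1 has objective-row coefficient -35/3, which is negative; an improving pivot exists, so not yet optimal.

no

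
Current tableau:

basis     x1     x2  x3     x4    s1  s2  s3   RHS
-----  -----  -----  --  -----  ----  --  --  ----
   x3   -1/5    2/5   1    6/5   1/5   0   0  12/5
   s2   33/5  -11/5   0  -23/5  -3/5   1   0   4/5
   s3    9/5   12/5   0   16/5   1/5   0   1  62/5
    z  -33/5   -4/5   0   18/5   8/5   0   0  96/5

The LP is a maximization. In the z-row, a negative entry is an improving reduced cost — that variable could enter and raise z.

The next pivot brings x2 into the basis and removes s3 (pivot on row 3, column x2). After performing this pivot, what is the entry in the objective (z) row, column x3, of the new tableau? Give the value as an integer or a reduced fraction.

0

Pivot element is row 3, column x2: 12/5.
Normalize row 3: new (row 3, x3) = 0/(12/5) = 0.
z-row ← z-row − (-4/5)·(new row 3): 0 − (-4/5)·0 = 0.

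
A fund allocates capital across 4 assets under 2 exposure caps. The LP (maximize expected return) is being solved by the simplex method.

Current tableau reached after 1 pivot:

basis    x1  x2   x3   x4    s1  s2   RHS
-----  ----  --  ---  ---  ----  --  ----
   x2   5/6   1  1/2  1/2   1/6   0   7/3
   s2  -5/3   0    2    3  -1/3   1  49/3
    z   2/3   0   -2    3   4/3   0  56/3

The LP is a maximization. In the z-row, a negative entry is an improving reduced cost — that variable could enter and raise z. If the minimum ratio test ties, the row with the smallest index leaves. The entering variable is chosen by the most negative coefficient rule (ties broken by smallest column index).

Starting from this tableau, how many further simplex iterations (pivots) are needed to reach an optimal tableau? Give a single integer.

1

pivot: x3 in, x2 out → z = 28
No improving column remains; optimal.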